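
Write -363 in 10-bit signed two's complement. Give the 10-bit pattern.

1010010101

|-363| = 363 = 0101101011 in 10 bits.
Invert the bits: 1010010100. Add 1: 1010010101.
Check: 1010010101 reads as 661 − 1024 = -363.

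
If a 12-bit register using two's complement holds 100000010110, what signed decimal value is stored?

MSB is 1, so the value is negative.
Unsigned reading: 2070. Subtract 2^12 = 4096: 2070 − 4096 = -2026.

-2026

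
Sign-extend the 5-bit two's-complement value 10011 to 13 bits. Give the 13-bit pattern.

1111111110011

MSB of 10011 is 1; replicate it into the new high bits.
11111111|10011 → 1111111110011 (still -13).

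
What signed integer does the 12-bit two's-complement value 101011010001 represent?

-1327

MSB is 1, so the value is negative.
Unsigned reading: 2769. Subtract 2^12 = 4096: 2769 − 4096 = -1327.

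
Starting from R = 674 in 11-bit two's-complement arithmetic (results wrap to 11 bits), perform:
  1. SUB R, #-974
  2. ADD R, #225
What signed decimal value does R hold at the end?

-175

Start: R = 674 = 01010100010.
R = 674 − (-974) = 1648; wraps to -400 = 11001110000
R = -400 + 225 = -175 = 11101010001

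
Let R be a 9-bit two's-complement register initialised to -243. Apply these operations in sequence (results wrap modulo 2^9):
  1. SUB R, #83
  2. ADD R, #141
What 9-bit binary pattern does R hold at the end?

101000111

Start: R = -243 = 100001101.
R = -243 − 83 = -326; wraps to 186 = 010111010
R = 186 + 141 = 327; wraps to -185 = 101000111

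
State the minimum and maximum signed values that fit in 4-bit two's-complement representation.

Minimum: −2^3 = -8.
Maximum: 2^3 − 1 = 7.

min = -8, max = 7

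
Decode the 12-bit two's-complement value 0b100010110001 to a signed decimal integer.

-1871

MSB is 1, so the value is negative.
Unsigned reading: 2225. Subtract 2^12 = 4096: 2225 − 4096 = -1871.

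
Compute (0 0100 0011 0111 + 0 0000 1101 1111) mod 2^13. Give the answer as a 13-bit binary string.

  0010000110111
+ 0000011011111
= 0010100010110

0010100010110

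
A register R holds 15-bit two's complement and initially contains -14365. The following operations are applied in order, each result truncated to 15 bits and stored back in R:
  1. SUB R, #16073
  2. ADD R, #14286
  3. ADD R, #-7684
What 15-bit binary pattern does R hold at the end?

Start: R = -14365 = 100011111100011.
R = -14365 − 16073 = -30438; wraps to 2330 = 000100100011010
R = 2330 + 14286 = 16616; wraps to -16152 = 100000011101000
R = -16152 + (-7684) = -23836; wraps to 8932 = 010001011100100

010001011100100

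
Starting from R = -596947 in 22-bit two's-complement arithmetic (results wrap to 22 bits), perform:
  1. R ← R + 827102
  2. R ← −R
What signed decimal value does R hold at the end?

-230155

Start: R = -596947 = 1101101110010000101101.
R = -596947 + 827102 = 230155 = 0000111000001100001011
R = −(230155) = -230155 = 1111000111110011110101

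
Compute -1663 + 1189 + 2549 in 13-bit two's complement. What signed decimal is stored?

-1663 + 1189 = -474 (1111000100110)
-474 + 2549 = 2075 (0100000011011)

2075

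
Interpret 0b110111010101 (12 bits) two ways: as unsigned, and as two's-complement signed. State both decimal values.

unsigned = 3541, signed = -555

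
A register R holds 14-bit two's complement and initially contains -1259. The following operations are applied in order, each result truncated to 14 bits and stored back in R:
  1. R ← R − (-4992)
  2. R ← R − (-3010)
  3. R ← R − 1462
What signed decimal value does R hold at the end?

5281

Start: R = -1259 = 11101100010101.
R = -1259 − (-4992) = 3733 = 00111010010101
R = 3733 − (-3010) = 6743 = 01101001010111
R = 6743 − 1462 = 5281 = 01010010100001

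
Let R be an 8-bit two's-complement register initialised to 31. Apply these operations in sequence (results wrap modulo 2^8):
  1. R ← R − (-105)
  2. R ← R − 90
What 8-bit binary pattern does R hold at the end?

00101110

Start: R = 31 = 00011111.
R = 31 − (-105) = 136; wraps to -120 = 10001000
R = -120 − 90 = -210; wraps to 46 = 00101110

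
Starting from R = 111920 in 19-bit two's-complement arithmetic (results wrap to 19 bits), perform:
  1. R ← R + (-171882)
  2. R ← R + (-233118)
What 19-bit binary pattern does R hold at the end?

0111000011100101000

Start: R = 111920 = 0011011010100110000.
R = 111920 + (-171882) = -59962 = 1110001010111000110
R = -59962 + (-233118) = -293080; wraps to 231208 = 0111000011100101000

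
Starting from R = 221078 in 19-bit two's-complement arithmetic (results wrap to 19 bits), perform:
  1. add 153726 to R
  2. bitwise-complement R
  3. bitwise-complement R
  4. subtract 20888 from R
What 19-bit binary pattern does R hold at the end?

Start: R = 221078 = 0110101111110010110.
R = 221078 + 153726 = 374804; wraps to -149484 = 1011011100000010100
R = NOT 1011011100000010100 = 0100100011111101011 = 149483
R = NOT 0100100011111101011 = 1011011100000010100 = -149484
R = -149484 − 20888 = -170372 = 1010110011001111100

1010110011001111100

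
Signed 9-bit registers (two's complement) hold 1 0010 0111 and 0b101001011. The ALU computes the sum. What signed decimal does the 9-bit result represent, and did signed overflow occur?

1 0010 0111 → 100100111 = -217 (signed)
0b101001011 → 101001011 = -181 (signed)
  100100111
+ 101001011
= 001110010  (discard carry-out 1)
Result 001110010: MSB = 0 → value 114.
Both addends are negative but the stored result is non-negative: signed overflow. The true value -217 + (-181) = -398 lies outside [-256, 255].

114; overflow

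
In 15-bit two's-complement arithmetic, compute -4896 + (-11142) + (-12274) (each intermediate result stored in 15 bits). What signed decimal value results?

4456

-4896 + (-11142) = -16038 (100000101011010)
-16038 + (-12274) = -28312 → wraps to 4456 (001000101101000)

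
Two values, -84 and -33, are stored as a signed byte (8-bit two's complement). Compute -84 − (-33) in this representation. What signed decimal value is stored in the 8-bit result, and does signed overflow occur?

-51; no overflow

-84 → 10101100
-33 → 11011111
Subtract via negate-and-add: invert 11011111 + 1 = 00100001 (i.e. 33).
  10101100
+ 00100001
= 11001101
Result 11001101: MSB = 1 → 205 − 256 = -51.
Addends (after negating the subtrahend) have opposite signs, so signed overflow cannot occur.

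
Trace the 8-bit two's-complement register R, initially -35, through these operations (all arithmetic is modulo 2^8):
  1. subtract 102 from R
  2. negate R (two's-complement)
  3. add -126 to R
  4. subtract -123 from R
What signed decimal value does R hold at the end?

Start: R = -35 = 11011101.
R = -35 − 102 = -137; wraps to 119 = 01110111
R = −(119) = -119 = 10001001
R = -119 + (-126) = -245; wraps to 11 = 00001011
R = 11 − (-123) = 134; wraps to -122 = 10000110

-122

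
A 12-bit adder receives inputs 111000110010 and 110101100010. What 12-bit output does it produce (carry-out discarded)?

101110010100

  111000110010
+ 110101100010
= 101110010100  (discard carry-out 1)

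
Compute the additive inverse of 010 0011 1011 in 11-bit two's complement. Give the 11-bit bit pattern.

10111000101

Invert: 10111000100. Add 1: 10111000101.
Check: 01000111011 = 571, 10111000101 = -571.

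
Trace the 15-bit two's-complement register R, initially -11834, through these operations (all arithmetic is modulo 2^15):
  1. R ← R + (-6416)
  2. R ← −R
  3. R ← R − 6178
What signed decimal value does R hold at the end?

12072

Start: R = -11834 = 101000111000110.
R = -11834 + (-6416) = -18250; wraps to 14518 = 011100010110110
R = −(14518) = -14518 = 100011101001010
R = -14518 − 6178 = -20696; wraps to 12072 = 010111100101000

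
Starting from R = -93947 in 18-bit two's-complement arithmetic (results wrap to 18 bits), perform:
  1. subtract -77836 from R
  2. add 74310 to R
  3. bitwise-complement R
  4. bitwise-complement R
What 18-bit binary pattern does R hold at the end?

Start: R = -93947 = 101001000100000101.
R = -93947 − (-77836) = -16111 = 111100000100010001
R = -16111 + 74310 = 58199 = 001110001101010111
R = NOT 001110001101010111 = 110001110010101000 = -58200
R = NOT 110001110010101000 = 001110001101010111 = 58199

001110001101010111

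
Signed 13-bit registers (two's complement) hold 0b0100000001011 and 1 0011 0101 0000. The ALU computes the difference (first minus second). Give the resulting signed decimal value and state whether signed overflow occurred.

-2885; overflow

0b0100000001011 → 0100000001011 = 2059 (signed)
1 0011 0101 0000 → 1001101010000 = -3248 (signed)
Subtract via negate-and-add: invert 1001101010000 + 1 = 0110010110000 (i.e. 3248).
  0100000001011
+ 0110010110000
= 1010010111011
Result 1010010111011: MSB = 1 → 5307 − 8192 = -2885.
Both addends (after negating the subtrahend) are non-negative but the stored result is negative: signed overflow. The true value 2059 − (-3248) = 5307 lies outside [-4096, 4095].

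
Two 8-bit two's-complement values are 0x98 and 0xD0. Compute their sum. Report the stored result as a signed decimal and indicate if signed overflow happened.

104; overflow

0x98 = 10011000 = -104 (signed)
0xD0 = 11010000 = -48 (signed)
  10011000
+ 11010000
= 01101000  (discard carry-out 1)
Result 01101000: MSB = 0 → value 104.
Both addends are negative but the stored result is non-negative: signed overflow. The true value -104 + (-48) = -152 lies outside [-128, 127].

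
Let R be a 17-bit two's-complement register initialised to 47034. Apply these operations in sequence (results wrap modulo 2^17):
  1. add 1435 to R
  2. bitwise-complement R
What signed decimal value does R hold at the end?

Start: R = 47034 = 01011011110111010.
R = 47034 + 1435 = 48469 = 01011110101010101
R = NOT 01011110101010101 = 10100001010101010 = -48470

-48470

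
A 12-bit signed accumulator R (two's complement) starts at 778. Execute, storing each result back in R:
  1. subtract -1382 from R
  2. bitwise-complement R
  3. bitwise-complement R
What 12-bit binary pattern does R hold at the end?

Start: R = 778 = 001100001010.
R = 778 − (-1382) = 2160; wraps to -1936 = 100001110000
R = NOT 100001110000 = 011110001111 = 1935
R = NOT 011110001111 = 100001110000 = -1936

100001110000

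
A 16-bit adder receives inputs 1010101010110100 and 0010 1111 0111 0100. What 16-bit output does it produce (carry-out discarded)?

  1010101010110100
+ 0010111101110100
= 1101101000101000

1101101000101000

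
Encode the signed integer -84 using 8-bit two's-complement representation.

10101100

|-84| = 84 = 01010100 in 8 bits.
Invert the bits: 10101011. Add 1: 10101100.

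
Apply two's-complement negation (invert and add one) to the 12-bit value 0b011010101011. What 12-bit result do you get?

Invert: 100101010100. Add 1: 100101010101.
Check: 011010101011 = 1707, 100101010101 = -1707.

100101010101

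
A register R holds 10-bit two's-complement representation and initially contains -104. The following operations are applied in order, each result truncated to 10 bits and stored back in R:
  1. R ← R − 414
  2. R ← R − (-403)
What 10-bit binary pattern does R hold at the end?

Start: R = -104 = 1110011000.
R = -104 − 414 = -518; wraps to 506 = 0111111010
R = 506 − (-403) = 909; wraps to -115 = 1110001101

1110001101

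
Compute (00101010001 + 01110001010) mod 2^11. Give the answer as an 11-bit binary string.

10011011011

  00101010001
+ 01110001010
= 10011011011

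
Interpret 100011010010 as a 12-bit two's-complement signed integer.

-1838

MSB is 1, so the value is negative.
Invert: 011100101101. Add 1: 011100101110 = 1838. So the value is −1838.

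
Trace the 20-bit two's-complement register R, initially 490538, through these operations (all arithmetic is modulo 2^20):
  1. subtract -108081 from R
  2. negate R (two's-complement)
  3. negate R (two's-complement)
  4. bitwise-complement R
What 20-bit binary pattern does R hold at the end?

01101101110110100100

Start: R = 490538 = 01110111110000101010.
R = 490538 − (-108081) = 598619; wraps to -449957 = 10010010001001011011
R = −(-449957) = 449957 = 01101101110110100101
R = −(449957) = -449957 = 10010010001001011011
R = NOT 10010010001001011011 = 01101101110110100100 = 449956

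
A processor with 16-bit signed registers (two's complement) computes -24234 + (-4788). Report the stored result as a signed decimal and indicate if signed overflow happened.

-29022; no overflow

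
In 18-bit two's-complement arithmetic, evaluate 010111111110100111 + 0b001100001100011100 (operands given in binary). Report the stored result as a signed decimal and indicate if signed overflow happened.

010111111110100111 = 98215 (signed)
0b001100001100011100 → 001100001100011100 = 49948 (signed)
  010111111110100111
+ 001100001100011100
= 100100001011000011
Result 100100001011000011: MSB = 1 → 148163 − 262144 = -113981.
Both addends are non-negative but the stored result is negative: signed overflow. The true value 98215 + 49948 = 148163 lies outside [-131072, 131071].

-113981; overflow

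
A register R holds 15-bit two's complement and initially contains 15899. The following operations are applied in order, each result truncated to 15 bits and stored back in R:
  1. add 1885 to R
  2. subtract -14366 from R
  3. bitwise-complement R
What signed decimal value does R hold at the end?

Start: R = 15899 = 011111000011011.
R = 15899 + 1885 = 17784; wraps to -14984 = 100010101111000
R = -14984 − (-14366) = -618 = 111110110010110
R = NOT 111110110010110 = 000001001101001 = 617

617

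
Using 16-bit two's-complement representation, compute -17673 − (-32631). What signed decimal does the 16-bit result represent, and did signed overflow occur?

14958; no overflow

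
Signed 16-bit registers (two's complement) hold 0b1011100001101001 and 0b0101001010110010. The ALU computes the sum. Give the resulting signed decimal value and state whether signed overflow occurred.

0b1011100001101001 → 1011100001101001 = -18327 (signed)
0b0101001010110010 → 0101001010110010 = 21170 (signed)
  1011100001101001
+ 0101001010110010
= 0000101100011011  (discard carry-out 1)
Result 0000101100011011: MSB = 0 → value 2843.
Addends have opposite signs, so signed overflow cannot occur.

2843; no overflow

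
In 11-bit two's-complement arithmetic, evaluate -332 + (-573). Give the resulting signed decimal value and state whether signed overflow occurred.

-332 → 11010110100
-573 → 10111000011
  11010110100
+ 10111000011
= 10001110111  (discard carry-out 1)
Result 10001110111: MSB = 1 → 1143 − 2048 = -905.
Both addends are negative and so is the stored result: no signed overflow.

-905; no overflow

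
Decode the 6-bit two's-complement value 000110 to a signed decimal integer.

6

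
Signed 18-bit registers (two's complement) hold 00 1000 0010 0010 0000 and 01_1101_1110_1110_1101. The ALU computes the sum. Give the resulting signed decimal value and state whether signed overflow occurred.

00 1000 0010 0010 0000 → 001000001000100000 = 33312 (signed)
01_1101_1110_1110_1101 → 011101111011101101 = 122605 (signed)
  001000001000100000
+ 011101111011101101
= 100110000100001101
Result 100110000100001101: MSB = 1 → 155917 − 262144 = -106227.
Both addends are non-negative but the stored result is negative: signed overflow. The true value 33312 + 122605 = 155917 lies outside [-131072, 131071].

-106227; overflow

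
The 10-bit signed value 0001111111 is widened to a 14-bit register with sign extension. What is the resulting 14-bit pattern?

00000001111111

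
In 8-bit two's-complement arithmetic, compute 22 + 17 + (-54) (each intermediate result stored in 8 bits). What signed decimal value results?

22 + 17 = 39 (00100111)
39 + (-54) = -15 (11110001)

-15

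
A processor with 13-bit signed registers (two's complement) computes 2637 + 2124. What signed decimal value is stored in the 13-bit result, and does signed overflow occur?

-3431; overflow

2637 → 0101001001101
2124 → 0100001001100
  0101001001101
+ 0100001001100
= 1001010011001
Result 1001010011001: MSB = 1 → 4761 − 8192 = -3431.
Both addends are non-negative but the stored result is negative: signed overflow. The true value 2637 + 2124 = 4761 lies outside [-4096, 4095].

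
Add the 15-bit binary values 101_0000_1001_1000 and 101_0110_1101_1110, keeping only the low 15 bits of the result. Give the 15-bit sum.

010011101110110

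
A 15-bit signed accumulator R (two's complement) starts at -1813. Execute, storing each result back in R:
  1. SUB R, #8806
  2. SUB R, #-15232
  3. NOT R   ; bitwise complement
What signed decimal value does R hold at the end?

-4614

Start: R = -1813 = 111100011101011.
R = -1813 − 8806 = -10619 = 101011010000101
R = -10619 − (-15232) = 4613 = 001001000000101
R = NOT 001001000000101 = 110110111111010 = -4614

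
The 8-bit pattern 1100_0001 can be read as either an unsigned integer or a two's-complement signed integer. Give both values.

unsigned = 193, signed = -63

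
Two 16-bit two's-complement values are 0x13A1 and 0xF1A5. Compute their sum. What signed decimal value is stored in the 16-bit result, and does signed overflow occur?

1350; no overflow

0x13A1 = 0001001110100001 = 5025 (signed)
0xF1A5 = 1111000110100101 = -3675 (signed)
  0001001110100001
+ 1111000110100101
= 0000010101000110  (discard carry-out 1)
Result 0000010101000110: MSB = 0 → value 1350.
Addends have opposite signs, so signed overflow cannot occur.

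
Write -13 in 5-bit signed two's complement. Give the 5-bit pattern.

|-13| = 13 = 01101 in 5 bits.
Invert the bits: 10010. Add 1: 10011.

10011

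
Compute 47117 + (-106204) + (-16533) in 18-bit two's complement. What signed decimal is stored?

-75620

47117 + (-106204) = -59087 (110001100100110001)
-59087 + (-16533) = -75620 (101101100010011100)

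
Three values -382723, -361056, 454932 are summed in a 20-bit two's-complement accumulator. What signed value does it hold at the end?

-382723 + (-361056) = -743779 → wraps to 304797 (01001010011010011101)
304797 + 454932 = 759729 → wraps to -288847 (10111001011110110001)

-288847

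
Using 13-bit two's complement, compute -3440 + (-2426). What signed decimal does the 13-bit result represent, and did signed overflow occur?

2326; overflow

-3440 → 1001010010000
-2426 → 1011010000110
  1001010010000
+ 1011010000110
= 0100100010110  (discard carry-out 1)
Result 0100100010110: MSB = 0 → value 2326.
Both addends are negative but the stored result is non-negative: signed overflow. The true value -3440 + (-2426) = -5866 lies outside [-4096, 4095].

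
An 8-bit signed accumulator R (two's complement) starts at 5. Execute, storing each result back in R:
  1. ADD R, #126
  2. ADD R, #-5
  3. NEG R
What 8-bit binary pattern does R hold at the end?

10000010

Start: R = 5 = 00000101.
R = 5 + 126 = 131; wraps to -125 = 10000011
R = -125 + (-5) = -130; wraps to 126 = 01111110
R = −(126) = -126 = 10000010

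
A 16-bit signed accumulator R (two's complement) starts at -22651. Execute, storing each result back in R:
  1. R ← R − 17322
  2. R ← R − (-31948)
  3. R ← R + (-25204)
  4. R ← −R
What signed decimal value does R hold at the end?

Start: R = -22651 = 1010011110000101.
R = -22651 − 17322 = -39973; wraps to 25563 = 0110001111011011
R = 25563 − (-31948) = 57511; wraps to -8025 = 1110000010100111
R = -8025 + (-25204) = -33229; wraps to 32307 = 0111111000110011
R = −(32307) = -32307 = 1000000111001101

-32307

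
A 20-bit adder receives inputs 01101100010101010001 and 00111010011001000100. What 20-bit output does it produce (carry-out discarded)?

10100110101110010101

  01101100010101010001
+ 00111010011001000100
= 10100110101110010101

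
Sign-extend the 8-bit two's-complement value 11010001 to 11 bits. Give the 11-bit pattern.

11111010001

MSB of 11010001 is 1; replicate it into the new high bits.
111|11010001 → 11111010001 (still -47).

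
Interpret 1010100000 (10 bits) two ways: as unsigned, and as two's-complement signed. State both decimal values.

Unsigned: 1010100000 = 672.
Signed: MSB=1 → 672 − 1024 = -352.

unsigned = 672, signed = -352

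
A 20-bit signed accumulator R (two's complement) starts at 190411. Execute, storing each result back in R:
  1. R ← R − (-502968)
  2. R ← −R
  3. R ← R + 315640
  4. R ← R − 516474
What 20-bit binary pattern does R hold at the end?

Start: R = 190411 = 00101110011111001011.
R = 190411 − (-502968) = 693379; wraps to -355197 = 10101001010010000011
R = −(-355197) = 355197 = 01010110101101111101
R = 355197 + 315640 = 670837; wraps to -377739 = 10100011110001110101
R = -377739 − 516474 = -894213; wraps to 154363 = 00100101101011111011

00100101101011111011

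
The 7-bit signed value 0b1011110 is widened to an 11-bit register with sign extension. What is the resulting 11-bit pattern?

11111011110

MSB of 1011110 is 1; replicate it into the new high bits.
1111|1011110 → 11111011110 (still -34).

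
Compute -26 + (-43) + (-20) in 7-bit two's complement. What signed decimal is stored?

-26 + (-43) = -69 → wraps to 59 (0111011)
59 + (-20) = 39 (0100111)

39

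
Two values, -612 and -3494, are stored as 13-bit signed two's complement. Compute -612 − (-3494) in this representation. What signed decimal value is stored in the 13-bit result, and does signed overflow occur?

2882; no overflow

-612 → 1110110011100
-3494 → 1001001011010
Subtract via negate-and-add: invert 1001001011010 + 1 = 0110110100110 (i.e. 3494).
  1110110011100
+ 0110110100110
= 0101101000010  (discard carry-out 1)
Result 0101101000010: MSB = 0 → value 2882.
Addends (after negating the subtrahend) have opposite signs, so signed overflow cannot occur.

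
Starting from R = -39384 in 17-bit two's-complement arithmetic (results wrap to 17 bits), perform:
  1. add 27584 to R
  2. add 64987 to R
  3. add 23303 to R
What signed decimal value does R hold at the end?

Start: R = -39384 = 10110011000101000.
R = -39384 + 27584 = -11800 = 11101000111101000
R = -11800 + 64987 = 53187 = 01100111111000011
R = 53187 + 23303 = 76490; wraps to -54582 = 10010101011001010

-54582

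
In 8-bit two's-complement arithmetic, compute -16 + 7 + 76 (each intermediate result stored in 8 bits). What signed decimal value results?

67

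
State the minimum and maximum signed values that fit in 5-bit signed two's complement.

min = -16, max = 15

Minimum: −2^4 = -16.
Maximum: 2^4 − 1 = 15.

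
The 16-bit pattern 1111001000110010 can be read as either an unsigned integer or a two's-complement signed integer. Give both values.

Unsigned: 1111001000110010 = 62002.
Signed: MSB=1 → 62002 − 65536 = -3534.

unsigned = 62002, signed = -3534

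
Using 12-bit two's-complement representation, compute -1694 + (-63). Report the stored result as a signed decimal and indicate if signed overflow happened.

-1757; no overflow

-1694 → 100101100010
-63 → 111111000001
  100101100010
+ 111111000001
= 100100100011  (discard carry-out 1)
Result 100100100011: MSB = 1 → 2339 − 4096 = -1757.
Both addends are negative and so is the stored result: no signed overflow.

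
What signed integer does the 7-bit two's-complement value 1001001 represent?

-55

MSB is 1, so the value is negative.
Unsigned reading: 73. Subtract 2^7 = 128: 73 − 128 = -55.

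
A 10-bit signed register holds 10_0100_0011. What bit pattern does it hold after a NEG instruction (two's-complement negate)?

Invert: 0110111100. Add 1: 0110111101.
Check: 1001000011 = -445, 0110111101 = 445.

0110111101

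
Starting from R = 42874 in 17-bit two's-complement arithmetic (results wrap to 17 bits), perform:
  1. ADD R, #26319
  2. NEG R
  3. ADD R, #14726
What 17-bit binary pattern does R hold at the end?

10010101100111101

Start: R = 42874 = 01010011101111010.
R = 42874 + 26319 = 69193; wraps to -61879 = 10000111001001001
R = −(-61879) = 61879 = 01111000110110111
R = 61879 + 14726 = 76605; wraps to -54467 = 10010101100111101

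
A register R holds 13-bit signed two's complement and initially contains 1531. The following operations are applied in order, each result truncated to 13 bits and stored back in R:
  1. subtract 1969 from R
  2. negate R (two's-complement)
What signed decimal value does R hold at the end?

438

Start: R = 1531 = 0010111111011.
R = 1531 − 1969 = -438 = 1111001001010
R = −(-438) = 438 = 0000110110110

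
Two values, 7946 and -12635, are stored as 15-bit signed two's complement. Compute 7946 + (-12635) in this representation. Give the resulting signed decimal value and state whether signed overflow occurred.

7946 → 001111100001010
-12635 → 100111010100101
  001111100001010
+ 100111010100101
= 110110110101111
Result 110110110101111: MSB = 1 → 28079 − 32768 = -4689.
Addends have opposite signs, so signed overflow cannot occur.

-4689; no overflow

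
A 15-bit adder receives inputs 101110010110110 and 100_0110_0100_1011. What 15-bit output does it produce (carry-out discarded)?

010001100000001

  101110010110110
+ 100011001001011
= 010001100000001  (discard carry-out 1)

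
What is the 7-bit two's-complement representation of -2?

1111110

|-2| = 2 = 0000010 in 7 bits.
Invert the bits: 1111101. Add 1: 1111110.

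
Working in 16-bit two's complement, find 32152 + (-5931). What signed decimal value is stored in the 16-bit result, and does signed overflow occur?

32152 → 0111110110011000
-5931 → 1110100011010101
  0111110110011000
+ 1110100011010101
= 0110011001101101  (discard carry-out 1)
Result 0110011001101101: MSB = 0 → value 26221.
Addends have opposite signs, so signed overflow cannot occur.

26221; no overflow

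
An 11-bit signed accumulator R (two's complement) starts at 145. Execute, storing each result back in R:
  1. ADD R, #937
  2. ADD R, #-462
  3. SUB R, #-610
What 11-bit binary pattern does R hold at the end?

Start: R = 145 = 00010010001.
R = 145 + 937 = 1082; wraps to -966 = 10000111010
R = -966 + (-462) = -1428; wraps to 620 = 01001101100
R = 620 − (-610) = 1230; wraps to -818 = 10011001110

10011001110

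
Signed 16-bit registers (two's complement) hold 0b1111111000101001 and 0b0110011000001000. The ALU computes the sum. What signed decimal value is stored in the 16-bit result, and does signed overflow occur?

0b1111111000101001 → 1111111000101001 = -471 (signed)
0b0110011000001000 → 0110011000001000 = 26120 (signed)
  1111111000101001
+ 0110011000001000
= 0110010000110001  (discard carry-out 1)
Result 0110010000110001: MSB = 0 → value 25649.
Addends have opposite signs, so signed overflow cannot occur.

25649; no overflow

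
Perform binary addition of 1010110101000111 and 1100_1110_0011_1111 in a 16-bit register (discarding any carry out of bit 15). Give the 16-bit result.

0111101110000110

  1010110101000111
+ 1100111000111111
= 0111101110000110  (discard carry-out 1)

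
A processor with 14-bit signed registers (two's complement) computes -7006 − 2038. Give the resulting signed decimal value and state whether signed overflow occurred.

7340; overflow

-7006 → 10010010100010
2038 → 00011111110110
Subtract via negate-and-add: invert 00011111110110 + 1 = 11100000001010 (i.e. -2038).
  10010010100010
+ 11100000001010
= 01110010101100  (discard carry-out 1)
Result 01110010101100: MSB = 0 → value 7340.
Both addends (after negating the subtrahend) are negative but the stored result is non-negative: signed overflow. The true value -7006 − 2038 = -9044 lies outside [-8192, 8191].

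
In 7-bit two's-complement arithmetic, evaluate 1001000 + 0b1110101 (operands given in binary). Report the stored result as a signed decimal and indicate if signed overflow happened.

1001000 = -56 (signed)
0b1110101 → 1110101 = -11 (signed)
  1001000
+ 1110101
= 0111101  (discard carry-out 1)
Result 0111101: MSB = 0 → value 61.
Both addends are negative but the stored result is non-negative: signed overflow. The true value -56 + (-11) = -67 lies outside [-64, 63].

61; overflow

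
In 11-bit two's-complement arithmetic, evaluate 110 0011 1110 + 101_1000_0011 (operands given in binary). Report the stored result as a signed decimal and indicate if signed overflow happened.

110 0011 1110 → 11000111110 = -450 (signed)
101_1000_0011 → 10110000011 = -637 (signed)
  11000111110
+ 10110000011
= 01111000001  (discard carry-out 1)
Result 01111000001: MSB = 0 → value 961.
Both addends are negative but the stored result is non-negative: signed overflow. The true value -450 + (-637) = -1087 lies outside [-1024, 1023].

961; overflow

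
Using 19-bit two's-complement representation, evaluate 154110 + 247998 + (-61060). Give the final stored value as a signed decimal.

-183240

154110 + 247998 = 402108 → wraps to -122180 (1100010001010111100)
-122180 + (-61060) = -183240 (1010011010000111000)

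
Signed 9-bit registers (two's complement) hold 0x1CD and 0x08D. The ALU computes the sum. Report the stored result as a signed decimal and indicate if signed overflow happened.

0x1CD = 111001101 = -51 (signed)
0x08D = 010001101 = 141 (signed)
  111001101
+ 010001101
= 001011010  (discard carry-out 1)
Result 001011010: MSB = 0 → value 90.
Addends have opposite signs, so signed overflow cannot occur.

90; no overflow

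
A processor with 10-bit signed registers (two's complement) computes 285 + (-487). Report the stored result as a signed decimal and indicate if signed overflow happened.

285 → 0100011101
-487 → 1000011001
  0100011101
+ 1000011001
= 1100110110
Result 1100110110: MSB = 1 → 822 − 1024 = -202.
Addends have opposite signs, so signed overflow cannot occur.

-202; no overflow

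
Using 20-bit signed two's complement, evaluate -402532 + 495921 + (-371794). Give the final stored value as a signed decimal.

-402532 + 495921 = 93389 (00010110110011001101)
93389 + (-371794) = -278405 (10111100000001111011)

-278405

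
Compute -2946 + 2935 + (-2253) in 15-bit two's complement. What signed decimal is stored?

-2946 + 2935 = -11 (111111111110101)
-11 + (-2253) = -2264 (111011100101000)

-2264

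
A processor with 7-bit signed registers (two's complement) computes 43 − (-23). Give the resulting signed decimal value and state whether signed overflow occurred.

43 → 0101011
-23 → 1101001
Subtract via negate-and-add: invert 1101001 + 1 = 0010111 (i.e. 23).
  0101011
+ 0010111
= 1000010
Result 1000010: MSB = 1 → 66 − 128 = -62.
Both addends (after negating the subtrahend) are non-negative but the stored result is negative: signed overflow. The true value 43 − (-23) = 66 lies outside [-64, 63].

-62; overflow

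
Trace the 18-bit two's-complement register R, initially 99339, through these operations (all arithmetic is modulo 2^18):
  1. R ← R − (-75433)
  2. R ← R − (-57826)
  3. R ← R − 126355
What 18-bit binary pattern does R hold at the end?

011001111100000011

Start: R = 99339 = 011000010000001011.
R = 99339 − (-75433) = 174772; wraps to -87372 = 101010101010110100
R = -87372 − (-57826) = -29546 = 111000110010010110
R = -29546 − 126355 = -155901; wraps to 106243 = 011001111100000011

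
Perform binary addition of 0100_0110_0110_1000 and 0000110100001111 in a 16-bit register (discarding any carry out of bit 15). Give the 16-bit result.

0101001101110111

  0100011001101000
+ 0000110100001111
= 0101001101110111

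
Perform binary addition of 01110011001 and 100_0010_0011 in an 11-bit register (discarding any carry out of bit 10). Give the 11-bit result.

11110111100

  01110011001
+ 10000100011
= 11110111100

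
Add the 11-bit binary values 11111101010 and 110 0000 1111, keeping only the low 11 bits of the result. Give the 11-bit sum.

  11111101010
+ 11000001111
= 10111111001  (discard carry-out 1)

10111111001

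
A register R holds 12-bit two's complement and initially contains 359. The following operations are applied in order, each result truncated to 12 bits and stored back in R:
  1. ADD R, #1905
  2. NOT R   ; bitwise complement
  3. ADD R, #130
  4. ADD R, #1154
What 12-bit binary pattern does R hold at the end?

Start: R = 359 = 000101100111.
R = 359 + 1905 = 2264; wraps to -1832 = 100011011000
R = NOT 100011011000 = 011100100111 = 1831
R = 1831 + 130 = 1961 = 011110101001
R = 1961 + 1154 = 3115; wraps to -981 = 110000101011

110000101011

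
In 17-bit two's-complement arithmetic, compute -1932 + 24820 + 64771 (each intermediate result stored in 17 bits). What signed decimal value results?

-43413

-1932 + 24820 = 22888 (00101100101101000)
22888 + 64771 = 87659 → wraps to -43413 (10101011001101011)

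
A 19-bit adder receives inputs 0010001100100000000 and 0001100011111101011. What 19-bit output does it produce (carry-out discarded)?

  0010001100100000000
+ 0001100011111101011
= 0011110000011101011

0011110000011101011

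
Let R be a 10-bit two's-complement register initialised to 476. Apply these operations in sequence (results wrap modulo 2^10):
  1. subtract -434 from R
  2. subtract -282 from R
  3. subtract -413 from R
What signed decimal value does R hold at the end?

-443

Start: R = 476 = 0111011100.
R = 476 − (-434) = 910; wraps to -114 = 1110001110
R = -114 − (-282) = 168 = 0010101000
R = 168 − (-413) = 581; wraps to -443 = 1001000101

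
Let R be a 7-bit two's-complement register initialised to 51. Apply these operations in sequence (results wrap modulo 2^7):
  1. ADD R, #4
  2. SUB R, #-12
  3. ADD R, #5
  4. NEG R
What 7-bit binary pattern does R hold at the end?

Start: R = 51 = 0110011.
R = 51 + 4 = 55 = 0110111
R = 55 − (-12) = 67; wraps to -61 = 1000011
R = -61 + 5 = -56 = 1001000
R = −(-56) = 56 = 0111000

0111000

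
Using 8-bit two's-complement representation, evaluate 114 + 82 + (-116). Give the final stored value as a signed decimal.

80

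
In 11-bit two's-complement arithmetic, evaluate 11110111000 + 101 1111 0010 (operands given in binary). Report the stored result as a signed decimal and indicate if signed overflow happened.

11110111000 = -72 (signed)
101 1111 0010 → 10111110010 = -526 (signed)
  11110111000
+ 10111110010
= 10110101010  (discard carry-out 1)
Result 10110101010: MSB = 1 → 1450 − 2048 = -598.
Both addends are negative and so is the stored result: no signed overflow.

-598; no overflow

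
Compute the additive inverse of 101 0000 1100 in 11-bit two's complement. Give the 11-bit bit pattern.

01011110100

Invert: 01011110011. Add 1: 01011110100.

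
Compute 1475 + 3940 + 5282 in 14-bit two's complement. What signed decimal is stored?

-5687

1475 + 3940 = 5415 (01010100100111)
5415 + 5282 = 10697 → wraps to -5687 (10100111001001)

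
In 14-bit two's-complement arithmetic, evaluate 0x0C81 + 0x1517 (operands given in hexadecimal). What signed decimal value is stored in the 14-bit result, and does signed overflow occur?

0x0C81 = 00110010000001 = 3201 (signed)
0x1517 = 01010100010111 = 5399 (signed)
  00110010000001
+ 01010100010111
= 10000110011000
Result 10000110011000: MSB = 1 → 8600 − 16384 = -7784.
Both addends are non-negative but the stored result is negative: signed overflow. The true value 3201 + 5399 = 8600 lies outside [-8192, 8191].

-7784; overflow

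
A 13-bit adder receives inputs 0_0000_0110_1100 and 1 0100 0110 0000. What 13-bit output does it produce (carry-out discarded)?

  0000001101100
+ 1010001100000
= 1010011001100

1010011001100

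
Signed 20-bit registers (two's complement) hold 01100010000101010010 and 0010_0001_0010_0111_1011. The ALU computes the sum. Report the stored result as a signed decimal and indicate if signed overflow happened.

-511027; overflow

01100010000101010010 = 401746 (signed)
0010_0001_0010_0111_1011 → 00100001001001111011 = 135803 (signed)
  01100010000101010010
+ 00100001001001111011
= 10000011001111001101
Result 10000011001111001101: MSB = 1 → 537549 − 1048576 = -511027.
Both addends are non-negative but the stored result is negative: signed overflow. The true value 401746 + 135803 = 537549 lies outside [-524288, 524287].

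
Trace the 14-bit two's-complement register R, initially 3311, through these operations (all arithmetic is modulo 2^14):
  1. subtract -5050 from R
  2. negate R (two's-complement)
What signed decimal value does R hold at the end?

Start: R = 3311 = 00110011101111.
R = 3311 − (-5050) = 8361; wraps to -8023 = 10000010101001
R = −(-8023) = 8023 = 01111101010111

8023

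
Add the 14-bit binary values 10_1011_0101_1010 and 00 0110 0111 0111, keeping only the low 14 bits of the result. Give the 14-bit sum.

  10101101011010
+ 00011001110111
= 11000111010001

11000111010001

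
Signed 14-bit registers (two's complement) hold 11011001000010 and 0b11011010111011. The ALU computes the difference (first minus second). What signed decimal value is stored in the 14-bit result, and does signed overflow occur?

-121; no overflow

11011001000010 = -2494 (signed)
0b11011010111011 → 11011010111011 = -2373 (signed)
Subtract via negate-and-add: invert 11011010111011 + 1 = 00100101000101 (i.e. 2373).
  11011001000010
+ 00100101000101
= 11111110000111
Result 11111110000111: MSB = 1 → 16263 − 16384 = -121.
Addends (after negating the subtrahend) have opposite signs, so signed overflow cannot occur.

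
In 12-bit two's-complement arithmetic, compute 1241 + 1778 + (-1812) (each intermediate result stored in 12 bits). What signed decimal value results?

1241 + 1778 = 3019 → wraps to -1077 (101111001011)
-1077 + (-1812) = -2889 → wraps to 1207 (010010110111)

1207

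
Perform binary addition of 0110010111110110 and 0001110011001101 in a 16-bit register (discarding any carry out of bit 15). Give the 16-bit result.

  0110010111110110
+ 0001110011001101
= 1000001011000011

1000001011000011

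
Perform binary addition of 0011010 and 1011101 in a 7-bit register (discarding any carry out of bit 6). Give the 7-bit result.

  0011010
+ 1011101
= 1110111

1110111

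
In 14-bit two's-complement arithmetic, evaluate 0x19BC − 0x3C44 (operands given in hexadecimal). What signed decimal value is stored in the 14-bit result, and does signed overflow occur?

0x19BC = 01100110111100 = 6588 (signed)
0x3C44 = 11110001000100 = -956 (signed)
Subtract via negate-and-add: invert 11110001000100 + 1 = 00001110111100 (i.e. 956).
  01100110111100
+ 00001110111100
= 01110101111000
Result 01110101111000: MSB = 0 → value 7544.
Both addends (after negating the subtrahend) are non-negative and so is the stored result: no signed overflow.

7544; no overflow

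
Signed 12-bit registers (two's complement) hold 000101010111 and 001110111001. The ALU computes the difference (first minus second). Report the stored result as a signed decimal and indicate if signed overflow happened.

-610; no overflow

000101010111 = 343 (signed)
001110111001 = 953 (signed)
Subtract via negate-and-add: invert 001110111001 + 1 = 110001000111 (i.e. -953).
  000101010111
+ 110001000111
= 110110011110
Result 110110011110: MSB = 1 → 3486 − 4096 = -610.
Addends (after negating the subtrahend) have opposite signs, so signed overflow cannot occur.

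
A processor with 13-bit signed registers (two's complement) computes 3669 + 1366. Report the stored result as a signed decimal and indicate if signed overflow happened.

-3157; overflow

3669 → 0111001010101
1366 → 0010101010110
  0111001010101
+ 0010101010110
= 1001110101011
Result 1001110101011: MSB = 1 → 5035 − 8192 = -3157.
Both addends are non-negative but the stored result is negative: signed overflow. The true value 3669 + 1366 = 5035 lies outside [-4096, 4095].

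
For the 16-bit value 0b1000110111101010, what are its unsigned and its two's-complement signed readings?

Unsigned: 1000110111101010 = 36330.
Signed: MSB=1 → 36330 − 65536 = -29206.

unsigned = 36330, signed = -29206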